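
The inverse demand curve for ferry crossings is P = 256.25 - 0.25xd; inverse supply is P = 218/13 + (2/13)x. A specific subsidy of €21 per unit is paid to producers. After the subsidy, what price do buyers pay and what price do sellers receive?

Pre-subsidy: 256.25 - 0.25x = 218/13 + (2/13)x gives x* = 593 and P* = 108.
With the subsidy, sellers receive Ps = Pb + 21 for each unit, where Pb is the price buyers pay.
On the curves, Pb = 256.25 - 0.25x and Ps = 218/13 + (2/13)x; the wedge Ps − Pb = 21 gives 218/13 + (2/13)x − (256.25 - 0.25x) = 21, so x' = 645.
Then Pb = 256.25 − 0.25·645 = 95 and Ps = 218/13 + (2/13)·645 = 116.

Buyers pay €95; sellers receive €116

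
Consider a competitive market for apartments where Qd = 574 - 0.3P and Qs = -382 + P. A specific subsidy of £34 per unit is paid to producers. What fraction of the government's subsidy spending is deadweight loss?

Pre-subsidy: 574 - 0.3P = -382 + P gives P* = 9560/13, Q* = 4594/13.
With the subsidy, sellers receive Ps = Pb + 34 for each unit, where Pb is the price buyers pay.
Supply in terms of Pb becomes Qs = -382 + 1(Pb + 34) = -348 + Pb. Setting this equal to demand: 574 - 0.3Pb = -348 + Pb, so Pb = 9220/13.
Sellers receive Ps = 9220/13 + 34 = 9662/13; Q' = 574 − 0.3·(9220/13) = 4696/13.
ΔCS = ½(4594/13 + 4696/13)(9560/13 − 9220/13) = 1579300/169; ΔPS = ½(4594/13 + 4696/13)(9662/13 − 9560/13) = 473790/169.
Government spending = 34 × 4696/13 = 159664/13.
DWL = ½ × 34 × (4696/13 − 4594/13) = 1734/13; fraction = (1734/13) / (159664/13) = 51/4696.

DWL / government spending = 51/4696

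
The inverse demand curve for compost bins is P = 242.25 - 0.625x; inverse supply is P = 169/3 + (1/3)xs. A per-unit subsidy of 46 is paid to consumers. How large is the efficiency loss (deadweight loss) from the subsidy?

Pre-subsidy: 242.25 - 0.625x = 169/3 + (1/3)x gives x* = 194 and P* = 121.
With the rebate, buyers effectively pay Pb = Ps − 46, where Ps is the price sellers receive.
On the curves, Pb = 242.25 - 0.625x and Ps = 169/3 + (1/3)x; the wedge Ps − Pb = 46 gives 169/3 + (1/3)x − (242.25 - 0.625x) = 46, so x' = 242.
Then Pb = 242.25 − 0.625·242 = 91 and Ps = 169/3 + (1/3)·242 = 137.
The subsidy expands output by 242 − 194 = 48 past the efficient level; on those units the gap between marginal cost and willingness to pay runs from 0 up to 46.
DWL = ½ × 46 × 48 = 1104.

Deadweight loss = 1104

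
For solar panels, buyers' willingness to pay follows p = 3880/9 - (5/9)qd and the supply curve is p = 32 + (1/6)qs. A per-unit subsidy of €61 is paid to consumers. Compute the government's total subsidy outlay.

Government cost = 505202/13

Pre-subsidy: 3880/9 - (5/9)q = 32 + (1/6)q gives q* = 7184/13 and p* = 4840/39.
With the rebate, buyers effectively pay pb = ps − 61, where ps is the price sellers receive.
On the curves, pb = 3880/9 - (5/9)q and ps = 32 + (1/6)q; the wedge ps − pb = 61 gives 32 + (1/6)q − (3880/9 - (5/9)q) = 61, so q' = 8282/13.
Then pb = 3880/9 − (5/9)·(8282/13) = 3010/39 and ps = 32 + (1/6)·(8282/13) = 5389/39.
Government outlay = subsidy × quantity = 61 × 8282/13 = 505202/13.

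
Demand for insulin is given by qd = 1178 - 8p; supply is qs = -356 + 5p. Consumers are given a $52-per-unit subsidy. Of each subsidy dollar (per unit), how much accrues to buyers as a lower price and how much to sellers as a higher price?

Pre-subsidy: 1178 - 8p = -356 + 5p gives p* = 118, q* = 234.
With the rebate, buyers effectively pay pb = ps − 52, where ps is the price sellers receive.
Demand in terms of ps becomes qd = 1178 − 8(ps − 52) = 1594 - 8ps. Setting this equal to supply: 1594 - 8ps = -356 + 5ps, so ps = 150.
Buyers pay pb = 150 − 52 = 98; q' = -356 + 5·150 = 394.
Buyers' price falls by p* − pb = 118 − 98 = 20; sellers' price rises by ps − p* = 150 − 118 = 32.

Buyers gain $20 per unit; sellers gain $32 per unit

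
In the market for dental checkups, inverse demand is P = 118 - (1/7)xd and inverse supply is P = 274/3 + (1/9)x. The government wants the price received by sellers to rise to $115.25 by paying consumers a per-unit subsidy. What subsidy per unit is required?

At a seller price of 115.25, quantity supplied is -822 + 9·115.25 = 215.25.
Buyers absorb 215.25 only when they pay Pb = 118 − (1/7)·215.25 = 87.25.
s = Ps − Pb = 115.25 − 87.25 = 28.

Required subsidy s = $28 per unit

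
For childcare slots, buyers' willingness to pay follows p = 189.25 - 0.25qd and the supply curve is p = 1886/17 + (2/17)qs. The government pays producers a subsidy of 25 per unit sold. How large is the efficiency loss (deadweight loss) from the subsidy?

Deadweight loss = 850

Pre-subsidy: 189.25 - 0.25q = 1886/17 + (2/17)q gives q* = 213 and p* = 136.
With the subsidy, sellers receive ps = pb + 25 for each unit, where pb is the price buyers pay.
On the curves, pb = 189.25 - 0.25q and ps = 1886/17 + (2/17)q; the wedge ps − pb = 25 gives 1886/17 + (2/17)q − (189.25 - 0.25q) = 25, so q' = 281.
Then pb = 189.25 − 0.25·281 = 119 and ps = 1886/17 + (2/17)·281 = 144.
The subsidy expands output by 281 − 213 = 68 past the efficient level; on those units the gap between marginal cost and willingness to pay runs from 0 up to 25.
DWL = ½ × 25 × 68 = 850.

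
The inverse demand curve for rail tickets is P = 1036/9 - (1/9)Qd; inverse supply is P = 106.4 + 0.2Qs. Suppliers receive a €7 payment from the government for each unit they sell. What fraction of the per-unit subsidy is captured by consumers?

Pre-subsidy: 1036/9 - (1/9)Q = 106.4 + 0.2Q gives Q* = 28 and P* = 112.
With the subsidy, sellers receive Ps = Pb + 7 for each unit, where Pb is the price buyers pay.
On the curves, Pb = 1036/9 - (1/9)Q and Ps = 106.4 + 0.2Q; the wedge Ps − Pb = 7 gives 106.4 + 0.2Q − (1036/9 - (1/9)Q) = 7, so Q' = 50.5.
Then Pb = 1036/9 − (1/9)·50.5 = 109.5 and Ps = 106.4 + 0.2·50.5 = 116.5.
Buyers' price falls by P* − Pb = 112 − 109.5 = 2.5; sellers' price rises by Ps − P* = 116.5 − 112 = 4.5.
So consumers capture 2.5/7 = 5/14 of each unit of subsidy.

Consumer share = 5/14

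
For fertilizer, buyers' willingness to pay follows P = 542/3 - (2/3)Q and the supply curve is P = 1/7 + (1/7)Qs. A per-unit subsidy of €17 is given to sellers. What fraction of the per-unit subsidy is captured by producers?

Producer share = 3/17

Pre-subsidy: 542/3 - (2/3)Q = 1/7 + (1/7)Q gives Q* = 223 and P* = 32.
With the subsidy, sellers receive Ps = Pb + 17 for each unit, where Pb is the price buyers pay.
On the curves, Pb = 542/3 - (2/3)Q and Ps = 1/7 + (1/7)Q; the wedge Ps − Pb = 17 gives 1/7 + (1/7)Q − (542/3 - (2/3)Q) = 17, so Q' = 244.
Then Pb = 542/3 − (2/3)·244 = 18 and Ps = 1/7 + (1/7)·244 = 35.
Buyers' price falls by P* − Pb = 32 − 18 = 14; sellers' price rises by Ps − P* = 35 − 32 = 3.
So producers capture 3/17 = 3/17 of each unit of subsidy.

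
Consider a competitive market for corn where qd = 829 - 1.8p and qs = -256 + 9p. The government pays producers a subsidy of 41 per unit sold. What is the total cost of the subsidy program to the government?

Pre-subsidy: 829 - 1.8p = -256 + 9p gives p* = 5425/54, q* = 3889/6.
With the subsidy, sellers receive ps = pb + 41 for each unit, where pb is the price buyers pay.
Supply in terms of pb becomes qs = -256 + 9(pb + 41) = 113 + 9pb. Setting this equal to demand: 829 - 1.8pb = 113 + 9pb, so pb = 1790/27.
Sellers receive ps = 1790/27 + 41 = 2897/27; q' = 829 − 1.8·(1790/27) = 2129/3.
Government outlay = subsidy × quantity = 41 × 2129/3 = 87289/3.

Government cost = 87289/3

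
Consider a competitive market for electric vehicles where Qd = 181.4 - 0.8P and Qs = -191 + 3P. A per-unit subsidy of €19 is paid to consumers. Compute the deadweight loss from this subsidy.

Deadweight loss = €114

Pre-subsidy: 181.4 - 0.8P = -191 + 3P gives P* = 98, Q* = 103.
With the rebate, buyers effectively pay Pb = Ps − 19, where Ps is the price sellers receive.
Demand in terms of Ps becomes Qd = 181.4 − 0.8(Ps − 19) = 196.6 - 0.8Ps. Setting this equal to supply: 196.6 - 0.8Ps = -191 + 3Ps, so Ps = 102.
Buyers pay Pb = 102 − 19 = 83; Q' = -191 + 3·102 = 115.
The subsidy expands output by 115 − 103 = 12 past the efficient level; on those units the gap between marginal cost and willingness to pay runs from 0 up to 19.
DWL = ½ × 19 × 12 = 114.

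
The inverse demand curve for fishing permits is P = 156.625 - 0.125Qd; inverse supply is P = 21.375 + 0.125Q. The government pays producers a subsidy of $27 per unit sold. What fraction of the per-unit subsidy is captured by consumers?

Pre-subsidy: 156.625 - 0.125Q = 21.375 + 0.125Q gives Q* = 541 and P* = 89.
With the subsidy, sellers receive Ps = Pb + 27 for each unit, where Pb is the price buyers pay.
On the curves, Pb = 156.625 - 0.125Q and Ps = 21.375 + 0.125Q; the wedge Ps − Pb = 27 gives 21.375 + 0.125Q − (156.625 - 0.125Q) = 27, so Q' = 649.
Then Pb = 156.625 − 0.125·649 = 75.5 and Ps = 21.375 + 0.125·649 = 102.5.
Buyers' price falls by P* − Pb = 89 − 75.5 = 13.5; sellers' price rises by Ps − P* = 102.5 − 89 = 13.5.
So consumers capture 13.5/27 = 0.5 of each unit of subsidy.

Consumer share = 0.5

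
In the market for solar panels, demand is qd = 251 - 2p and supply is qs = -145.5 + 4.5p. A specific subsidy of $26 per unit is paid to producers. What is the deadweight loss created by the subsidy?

Pre-subsidy: 251 - 2p = -145.5 + 4.5p gives p* = 61, q* = 129.
With the subsidy, sellers receive ps = pb + 26 for each unit, where pb is the price buyers pay.
Supply in terms of pb becomes qs = -145.5 + 4.5(pb + 26) = -28.5 + 4.5pb. Setting this equal to demand: 251 - 2pb = -28.5 + 4.5pb, so pb = 43.
Sellers receive ps = 43 + 26 = 69; q' = 251 − 2·43 = 165.
The subsidy expands output by 165 − 129 = 36 past the efficient level; on those units the gap between marginal cost and willingness to pay runs from 0 up to 26.
DWL = ½ × 26 × 36 = 468.

Deadweight loss = $468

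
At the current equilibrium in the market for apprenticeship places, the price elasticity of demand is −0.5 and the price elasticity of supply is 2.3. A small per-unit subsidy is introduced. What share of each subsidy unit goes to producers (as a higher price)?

Producer share = 5/28

For a small subsidy around the equilibrium, the benefit split depends on the relative slopes, which at a point are proportional to the elasticities.
Buyer share = εs/(εs + |εd|) = 2.3/(2.3 + 0.5) = 23/28; seller share = |εd|/(εs + |εd|) = 5/28.
So producers capture 5/28 of the subsidy.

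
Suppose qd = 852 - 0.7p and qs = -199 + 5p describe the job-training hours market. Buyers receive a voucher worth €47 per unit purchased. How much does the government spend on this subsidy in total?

Pre-subsidy: 852 - 0.7p = -199 + 5p gives p* = 10510/57, q* = 41207/57.
With the rebate, buyers effectively pay pb = ps − 47, where ps is the price sellers receive.
Demand in terms of ps becomes qd = 852 − 0.7(ps − 47) = 884.9 - 0.7ps. Setting this equal to supply: 884.9 - 0.7ps = -199 + 5ps, so ps = 3613/19.
Buyers pay pb = 3613/19 − 47 = 2720/19; q' = -199 + 5·(3613/19) = 14284/19.
Government outlay = subsidy × quantity = 47 × 14284/19 = 671348/19.

Government cost = 671348/19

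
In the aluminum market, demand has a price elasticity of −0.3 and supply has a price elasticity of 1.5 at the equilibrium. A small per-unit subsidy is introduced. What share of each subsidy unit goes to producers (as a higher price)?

Producer share = 1/6

For a small subsidy around the equilibrium, the benefit split depends on the relative slopes, which at a point are proportional to the elasticities.
Buyer share = εs/(εs + |εd|) = 1.5/(1.5 + 0.3) = 5/6; seller share = |εd|/(εs + |εd|) = 1/6.
So producers capture 1/6 of the subsidy.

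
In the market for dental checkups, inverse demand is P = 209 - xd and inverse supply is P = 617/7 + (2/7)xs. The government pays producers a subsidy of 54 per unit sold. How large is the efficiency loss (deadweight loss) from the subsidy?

Pre-subsidy: 209 - x = 617/7 + (2/7)x gives x* = 94 and P* = 115.
With the subsidy, sellers receive Ps = Pb + 54 for each unit, where Pb is the price buyers pay.
On the curves, Pb = 209 - x and Ps = 617/7 + (2/7)x; the wedge Ps − Pb = 54 gives 617/7 + (2/7)x − (209 - x) = 54, so x' = 136.
Then Pb = 209 − 1·136 = 73 and Ps = 617/7 + (2/7)·136 = 127.
The subsidy expands output by 136 − 94 = 42 past the efficient level; on those units the gap between marginal cost and willingness to pay runs from 0 up to 54.
DWL = ½ × 54 × 42 = 1134.

Deadweight loss = 1134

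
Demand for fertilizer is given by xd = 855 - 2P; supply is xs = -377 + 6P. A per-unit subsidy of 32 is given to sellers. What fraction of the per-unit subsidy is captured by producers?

Producer share = 0.25

Pre-subsidy: 855 - 2P = -377 + 6P gives P* = 154, x* = 547.
With the subsidy, sellers receive Ps = Pb + 32 for each unit, where Pb is the price buyers pay.
Supply in terms of Pb becomes xs = -377 + 6(Pb + 32) = -185 + 6Pb. Setting this equal to demand: 855 - 2Pb = -185 + 6Pb, so Pb = 130.
Sellers receive Ps = 130 + 32 = 162; x' = 855 − 2·130 = 595.
Buyers' price falls by P* − Pb = 154 − 130 = 24; sellers' price rises by Ps − P* = 162 − 154 = 8.
So producers capture 8/32 = 0.25 of each unit of subsidy.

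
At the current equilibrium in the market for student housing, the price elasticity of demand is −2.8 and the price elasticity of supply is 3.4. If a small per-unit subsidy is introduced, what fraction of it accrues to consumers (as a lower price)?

For a small subsidy around the equilibrium, the benefit split depends on the relative slopes, which at a point are proportional to the elasticities.
Buyer share = εs/(εs + |εd|) = 3.4/(3.4 + 2.8) = 17/31; seller share = |εd|/(εs + |εd|) = 14/31.

Consumer share = 17/31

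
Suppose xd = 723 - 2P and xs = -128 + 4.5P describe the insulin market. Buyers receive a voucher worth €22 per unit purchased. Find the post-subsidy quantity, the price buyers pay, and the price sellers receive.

x' = 6391/13; buyers pay 1504/13; sellers receive 1790/13

Pre-subsidy: 723 - 2P = -128 + 4.5P gives P* = 1702/13, x* = 5995/13.
With the rebate, buyers effectively pay Pb = Ps − 22, where Ps is the price sellers receive.
Demand in terms of Ps becomes xd = 723 − 2(Ps − 22) = 767 - 2Ps. Setting this equal to supply: 767 - 2Ps = -128 + 4.5Ps, so Ps = 1790/13.
Buyers pay Pb = 1790/13 − 22 = 1504/13; x' = -128 + 4.5·(1790/13) = 6391/13.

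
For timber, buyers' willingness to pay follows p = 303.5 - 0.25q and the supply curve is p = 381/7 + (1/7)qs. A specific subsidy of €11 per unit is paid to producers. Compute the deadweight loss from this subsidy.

Deadweight loss = €154

Pre-subsidy: 303.5 - 0.25q = 381/7 + (1/7)q gives q* = 634 and p* = 145.
With the subsidy, sellers receive ps = pb + 11 for each unit, where pb is the price buyers pay.
On the curves, pb = 303.5 - 0.25q and ps = 381/7 + (1/7)q; the wedge ps − pb = 11 gives 381/7 + (1/7)q − (303.5 - 0.25q) = 11, so q' = 662.
Then pb = 303.5 − 0.25·662 = 138 and ps = 381/7 + (1/7)·662 = 149.
The subsidy expands output by 662 − 634 = 28 past the efficient level; on those units the gap between marginal cost and willingness to pay runs from 0 up to 11.
DWL = ½ × 11 × 28 = 154.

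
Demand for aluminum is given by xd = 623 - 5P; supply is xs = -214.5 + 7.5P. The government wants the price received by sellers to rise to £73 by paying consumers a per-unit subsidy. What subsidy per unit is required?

Required subsidy s = £15 per unit

At a seller price of 73, quantity supplied is -214.5 + 7.5·73 = 333.
Buyers absorb 333 only when they pay Pb with 623 − 5·Pb = 333, i.e. Pb = 58.
s = Ps − Pb = 73 − 58 = 15.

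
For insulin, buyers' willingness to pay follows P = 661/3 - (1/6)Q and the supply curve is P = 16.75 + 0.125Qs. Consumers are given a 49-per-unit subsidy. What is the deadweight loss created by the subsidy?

Deadweight loss = 4116

Pre-subsidy: 661/3 - (1/6)Q = 16.75 + 0.125Q gives Q* = 698 and P* = 104.
With the rebate, buyers effectively pay Pb = Ps − 49, where Ps is the price sellers receive.
On the curves, Pb = 661/3 - (1/6)Q and Ps = 16.75 + 0.125Q; the wedge Ps − Pb = 49 gives 16.75 + 0.125Q − (661/3 - (1/6)Q) = 49, so Q' = 866.
Then Pb = 661/3 − (1/6)·866 = 76 and Ps = 16.75 + 0.125·866 = 125.
The subsidy expands output by 866 − 698 = 168 past the efficient level; on those units the gap between marginal cost and willingness to pay runs from 0 up to 49.
DWL = ½ × 49 × 168 = 4116.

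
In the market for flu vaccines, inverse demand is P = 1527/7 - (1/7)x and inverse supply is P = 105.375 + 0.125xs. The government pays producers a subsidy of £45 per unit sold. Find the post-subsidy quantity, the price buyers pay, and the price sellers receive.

x' = 589; buyers pay £134; sellers receive £179

Pre-subsidy: 1527/7 - (1/7)x = 105.375 + 0.125x gives x* = 421 and P* = 158.
With the subsidy, sellers receive Ps = Pb + 45 for each unit, where Pb is the price buyers pay.
On the curves, Pb = 1527/7 - (1/7)x and Ps = 105.375 + 0.125x; the wedge Ps − Pb = 45 gives 105.375 + 0.125x − (1527/7 - (1/7)x) = 45, so x' = 589.
Then Pb = 1527/7 − (1/7)·589 = 134 and Ps = 105.375 + 0.125·589 = 179.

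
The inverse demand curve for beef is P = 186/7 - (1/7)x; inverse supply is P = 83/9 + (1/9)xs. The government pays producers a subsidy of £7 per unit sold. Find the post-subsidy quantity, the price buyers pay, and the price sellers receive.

x' = 95.875; buyers pay £12.875; sellers receive £19.875

Pre-subsidy: 186/7 - (1/7)x = 83/9 + (1/9)x gives x* = 68.3125 and P* = 16.8125.
With the subsidy, sellers receive Ps = Pb + 7 for each unit, where Pb is the price buyers pay.
On the curves, Pb = 186/7 - (1/7)x and Ps = 83/9 + (1/9)x; the wedge Ps − Pb = 7 gives 83/9 + (1/9)x − (186/7 - (1/7)x) = 7, so x' = 95.875.
Then Pb = 186/7 − (1/7)·95.875 = 12.875 and Ps = 83/9 + (1/9)·95.875 = 19.875.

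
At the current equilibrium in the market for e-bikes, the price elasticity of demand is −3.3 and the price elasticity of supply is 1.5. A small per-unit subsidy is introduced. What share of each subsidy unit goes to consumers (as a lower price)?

Consumer share = 0.3125

For a small subsidy around the equilibrium, the benefit split depends on the relative slopes, which at a point are proportional to the elasticities.
Buyer share = εs/(εs + |εd|) = 1.5/(1.5 + 3.3) = 0.3125; seller share = |εd|/(εs + |εd|) = 0.6875.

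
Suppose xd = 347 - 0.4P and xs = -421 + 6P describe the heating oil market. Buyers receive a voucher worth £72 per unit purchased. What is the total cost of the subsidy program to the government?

Government cost = £23472

Pre-subsidy: 347 - 0.4P = -421 + 6P gives P* = 120, x* = 299.
With the rebate, buyers effectively pay Pb = Ps − 72, where Ps is the price sellers receive.
Demand in terms of Ps becomes xd = 347 − 0.4(Ps − 72) = 375.8 - 0.4Ps. Setting this equal to supply: 375.8 - 0.4Ps = -421 + 6Ps, so Ps = 124.5.
Buyers pay Pb = 124.5 − 72 = 52.5; x' = -421 + 6·124.5 = 326.
Government outlay = subsidy × quantity = 72 × 326 = 23472.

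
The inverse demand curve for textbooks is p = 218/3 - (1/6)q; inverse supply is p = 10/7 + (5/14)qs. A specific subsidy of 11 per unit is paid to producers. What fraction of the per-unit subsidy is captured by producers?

Pre-subsidy: 218/3 - (1/6)q = 10/7 + (5/14)q gives q* = 136 and p* = 50.
With the subsidy, sellers receive ps = pb + 11 for each unit, where pb is the price buyers pay.
On the curves, pb = 218/3 - (1/6)q and ps = 10/7 + (5/14)q; the wedge ps − pb = 11 gives 10/7 + (5/14)q − (218/3 - (1/6)q) = 11, so q' = 157.
Then pb = 218/3 − (1/6)·157 = 46.5 and ps = 10/7 + (5/14)·157 = 57.5.
Buyers' price falls by p* − pb = 50 − 46.5 = 3.5; sellers' price rises by ps − p* = 57.5 − 50 = 7.5.
So producers capture 7.5/11 = 15/22 of each unit of subsidy.

Producer share = 15/22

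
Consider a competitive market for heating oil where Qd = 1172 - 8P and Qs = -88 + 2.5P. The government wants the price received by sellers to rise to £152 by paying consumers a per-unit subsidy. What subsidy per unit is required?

At a seller price of 152, quantity supplied is -88 + 2.5·152 = 292.
Buyers absorb 292 only when they pay Pb with 1172 − 8·Pb = 292, i.e. Pb = 110.
s = Ps − Pb = 152 − 110 = 42.

Required subsidy s = £42 per unit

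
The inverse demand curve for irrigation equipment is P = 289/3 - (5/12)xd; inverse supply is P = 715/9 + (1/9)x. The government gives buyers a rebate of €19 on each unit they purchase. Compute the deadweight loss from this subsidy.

Pre-subsidy: 289/3 - (5/12)x = 715/9 + (1/9)x gives x* = 32 and P* = 83.
With the rebate, buyers effectively pay Pb = Ps − 19, where Ps is the price sellers receive.
On the curves, Pb = 289/3 - (5/12)x and Ps = 715/9 + (1/9)x; the wedge Ps − Pb = 19 gives 715/9 + (1/9)x − (289/3 - (5/12)x) = 19, so x' = 68.
Then Pb = 289/3 − (5/12)·68 = 68 and Ps = 715/9 + (1/9)·68 = 87.
The subsidy expands output by 68 − 32 = 36 past the efficient level; on those units the gap between marginal cost and willingness to pay runs from 0 up to 19.
DWL = ½ × 19 × 36 = 342.

Deadweight loss = €342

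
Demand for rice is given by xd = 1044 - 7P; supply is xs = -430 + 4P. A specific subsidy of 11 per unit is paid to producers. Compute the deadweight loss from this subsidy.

Pre-subsidy: 1044 - 7P = -430 + 4P gives P* = 134, x* = 106.
With the subsidy, sellers receive Ps = Pb + 11 for each unit, where Pb is the price buyers pay.
Supply in terms of Pb becomes xs = -430 + 4(Pb + 11) = -386 + 4Pb. Setting this equal to demand: 1044 - 7Pb = -386 + 4Pb, so Pb = 130.
Sellers receive Ps = 130 + 11 = 141; x' = 1044 − 7·130 = 134.
The subsidy expands output by 134 − 106 = 28 past the efficient level; on those units the gap between marginal cost and willingness to pay runs from 0 up to 11.
DWL = ½ × 11 × 28 = 154.

Deadweight loss = 154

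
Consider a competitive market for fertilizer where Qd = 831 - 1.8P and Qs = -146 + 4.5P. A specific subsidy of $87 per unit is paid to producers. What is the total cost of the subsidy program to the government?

Pre-subsidy: 831 - 1.8P = -146 + 4.5P gives P* = 9770/63, Q* = 3863/7.
With the subsidy, sellers receive Ps = Pb + 87 for each unit, where Pb is the price buyers pay.
Supply in terms of Pb becomes Qs = -146 + 4.5(Pb + 87) = 245.5 + 4.5Pb. Setting this equal to demand: 831 - 1.8Pb = 245.5 + 4.5Pb, so Pb = 5855/63.
Sellers receive Ps = 5855/63 + 87 = 11336/63; Q' = 831 − 1.8·(5855/63) = 4646/7.
Government outlay = subsidy × quantity = 87 × 4646/7 = 404202/7.

Government cost = 404202/7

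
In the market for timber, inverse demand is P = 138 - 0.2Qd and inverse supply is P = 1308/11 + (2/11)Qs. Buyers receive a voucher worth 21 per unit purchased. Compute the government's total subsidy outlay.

Government cost = 2205

Pre-subsidy: 138 - 0.2Q = 1308/11 + (2/11)Q gives Q* = 50 and P* = 128.
With the rebate, buyers effectively pay Pb = Ps − 21, where Ps is the price sellers receive.
On the curves, Pb = 138 - 0.2Q and Ps = 1308/11 + (2/11)Q; the wedge Ps − Pb = 21 gives 1308/11 + (2/11)Q − (138 - 0.2Q) = 21, so Q' = 105.
Then Pb = 138 − 0.2·105 = 117 and Ps = 1308/11 + (2/11)·105 = 138.
Government outlay = subsidy × quantity = 21 × 105 = 2205.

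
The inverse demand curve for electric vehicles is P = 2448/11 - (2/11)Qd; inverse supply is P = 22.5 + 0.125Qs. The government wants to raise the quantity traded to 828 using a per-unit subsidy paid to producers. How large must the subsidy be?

Required subsidy s = 54 per unit

At Q = 828, from the demand curve buyers pay Pb = 2448/11 − (2/11)·828 = 72; from the supply curve sellers need Ps = 22.5 + 0.125·828 = 126.
The subsidy must fill the gap: s = Ps − Pb = 126 − 72 = 54.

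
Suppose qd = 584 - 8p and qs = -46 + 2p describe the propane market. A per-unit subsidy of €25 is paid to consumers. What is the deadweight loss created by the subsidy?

Deadweight loss = €500

Pre-subsidy: 584 - 8p = -46 + 2p gives p* = 63, q* = 80.
With the rebate, buyers effectively pay pb = ps − 25, where ps is the price sellers receive.
Demand in terms of ps becomes qd = 584 − 8(ps − 25) = 784 - 8ps. Setting this equal to supply: 784 - 8ps = -46 + 2ps, so ps = 83.
Buyers pay pb = 83 − 25 = 58; q' = -46 + 2·83 = 120.
The subsidy expands output by 120 − 80 = 40 past the efficient level; on those units the gap between marginal cost and willingness to pay runs from 0 up to 25.
DWL = ½ × 25 × 40 = 500.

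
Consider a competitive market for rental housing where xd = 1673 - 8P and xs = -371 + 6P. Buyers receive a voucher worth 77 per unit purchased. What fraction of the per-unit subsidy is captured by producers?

Pre-subsidy: 1673 - 8P = -371 + 6P gives P* = 146, x* = 505.
With the rebate, buyers effectively pay Pb = Ps − 77, where Ps is the price sellers receive.
Demand in terms of Ps becomes xd = 1673 − 8(Ps − 77) = 2289 - 8Ps. Setting this equal to supply: 2289 - 8Ps = -371 + 6Ps, so Ps = 190.
Buyers pay Pb = 190 − 77 = 113; x' = -371 + 6·190 = 769.
Buyers' price falls by P* − Pb = 146 − 113 = 33; sellers' price rises by Ps − P* = 190 − 146 = 44.
So producers capture 44/77 = 4/7 of each unit of subsidy.

Producer share = 4/7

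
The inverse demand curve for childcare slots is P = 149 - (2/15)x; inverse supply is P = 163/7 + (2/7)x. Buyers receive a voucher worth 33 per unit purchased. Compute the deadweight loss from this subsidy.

Deadweight loss = 1299.375

Pre-subsidy: 149 - (2/15)x = 163/7 + (2/7)x gives x* = 300 and P* = 109.
With the rebate, buyers effectively pay Pb = Ps − 33, where Ps is the price sellers receive.
On the curves, Pb = 149 - (2/15)x and Ps = 163/7 + (2/7)x; the wedge Ps − Pb = 33 gives 163/7 + (2/7)x − (149 - (2/15)x) = 33, so x' = 378.75.
Then Pb = 149 − (2/15)·378.75 = 98.5 and Ps = 163/7 + (2/7)·378.75 = 131.5.
The subsidy expands output by 378.75 − 300 = 78.75 past the efficient level; on those units the gap between marginal cost and willingness to pay runs from 0 up to 33.
DWL = ½ × 33 × 78.75 = 1299.375.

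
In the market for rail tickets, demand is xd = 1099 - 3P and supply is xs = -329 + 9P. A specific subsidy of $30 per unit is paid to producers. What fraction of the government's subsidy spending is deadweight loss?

Pre-subsidy: 1099 - 3P = -329 + 9P gives P* = 119, x* = 742.
With the subsidy, sellers receive Ps = Pb + 30 for each unit, where Pb is the price buyers pay.
Supply in terms of Pb becomes xs = -329 + 9(Pb + 30) = -59 + 9Pb. Setting this equal to demand: 1099 - 3Pb = -59 + 9Pb, so Pb = 96.5.
Sellers receive Ps = 96.5 + 30 = 126.5; x' = 1099 − 3·96.5 = 809.5.
ΔCS = ½(742 + 809.5)(119 − 96.5) = 17454.375; ΔPS = ½(742 + 809.5)(126.5 − 119) = 5818.125.
Government spending = 30 × 809.5 = 24285.
DWL = ½ × 30 × (809.5 − 742) = 1012.5; fraction = 1012.5 / 24285 = 135/3238.

DWL / government spending = 135/3238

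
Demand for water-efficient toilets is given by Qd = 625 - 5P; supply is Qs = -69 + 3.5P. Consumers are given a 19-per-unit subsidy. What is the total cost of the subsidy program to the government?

Government cost = 82650/17

Pre-subsidy: 625 - 5P = -69 + 3.5P gives P* = 1388/17, Q* = 3685/17.
With the rebate, buyers effectively pay Pb = Ps − 19, where Ps is the price sellers receive.
Demand in terms of Ps becomes Qd = 625 − 5(Ps − 19) = 720 - 5Ps. Setting this equal to supply: 720 - 5Ps = -69 + 3.5Ps, so Ps = 1578/17.
Buyers pay Pb = 1578/17 − 19 = 1255/17; Q' = -69 + 3.5·(1578/17) = 4350/17.
Government outlay = subsidy × quantity = 19 × 4350/17 = 82650/17.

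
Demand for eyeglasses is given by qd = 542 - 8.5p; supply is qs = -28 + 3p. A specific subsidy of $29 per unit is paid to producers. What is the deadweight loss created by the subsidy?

Deadweight loss = 42891/46

Pre-subsidy: 542 - 8.5p = -28 + 3p gives p* = 1140/23, q* = 2776/23.
With the subsidy, sellers receive ps = pb + 29 for each unit, where pb is the price buyers pay.
Supply in terms of pb becomes qs = -28 + 3(pb + 29) = 59 + 3pb. Setting this equal to demand: 542 - 8.5pb = 59 + 3pb, so pb = 42.
Sellers receive ps = 42 + 29 = 71; q' = 542 − 8.5·42 = 185.
The subsidy expands output by 185 − 2776/23 = 1479/23 past the efficient level; on those units the gap between marginal cost and willingness to pay runs from 0 up to 29.
DWL = ½ × 29 × 1479/23 = 42891/46.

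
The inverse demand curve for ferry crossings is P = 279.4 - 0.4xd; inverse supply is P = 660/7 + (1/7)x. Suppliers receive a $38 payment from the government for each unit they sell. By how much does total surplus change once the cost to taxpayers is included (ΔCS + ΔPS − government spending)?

Net change in total surplus = -$1330

Pre-subsidy: 279.4 - 0.4x = 660/7 + (1/7)x gives x* = 341 and P* = 143.
With the subsidy, sellers receive Ps = Pb + 38 for each unit, where Pb is the price buyers pay.
On the curves, Pb = 279.4 - 0.4x and Ps = 660/7 + (1/7)x; the wedge Ps − Pb = 38 gives 660/7 + (1/7)x − (279.4 - 0.4x) = 38, so x' = 411.
Then Pb = 279.4 − 0.4·411 = 115 and Ps = 660/7 + (1/7)·411 = 153.
ΔCS = ½(341 + 411)(143 − 115) = 10528; ΔPS = ½(341 + 411)(153 − 143) = 3760.
Government spending = 38 × 411 = 15618.
Net change = 10528 + 3760 − 15618 = -1330. The loss equals the DWL triangle ½·38·70.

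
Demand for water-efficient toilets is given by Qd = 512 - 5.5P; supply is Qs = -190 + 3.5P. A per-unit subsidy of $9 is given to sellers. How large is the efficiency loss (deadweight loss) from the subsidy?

Deadweight loss = $86.625

Pre-subsidy: 512 - 5.5P = -190 + 3.5P gives P* = 78, Q* = 83.
With the subsidy, sellers receive Ps = Pb + 9 for each unit, where Pb is the price buyers pay.
Supply in terms of Pb becomes Qs = -190 + 3.5(Pb + 9) = -158.5 + 3.5Pb. Setting this equal to demand: 512 - 5.5Pb = -158.5 + 3.5Pb, so Pb = 74.5.
Sellers receive Ps = 74.5 + 9 = 83.5; Q' = 512 − 5.5·74.5 = 102.25.
The subsidy expands output by 102.25 − 83 = 19.25 past the efficient level; on those units the gap between marginal cost and willingness to pay runs from 0 up to 9.
DWL = ½ × 9 × 19.25 = 86.625.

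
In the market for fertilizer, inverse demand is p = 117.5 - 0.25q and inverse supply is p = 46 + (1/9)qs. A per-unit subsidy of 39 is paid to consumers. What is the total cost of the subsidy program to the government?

Government cost = 11934

Pre-subsidy: 117.5 - 0.25q = 46 + (1/9)q gives q* = 198 and p* = 68.
With the rebate, buyers effectively pay pb = ps − 39, where ps is the price sellers receive.
On the curves, pb = 117.5 - 0.25q and ps = 46 + (1/9)q; the wedge ps − pb = 39 gives 46 + (1/9)q − (117.5 - 0.25q) = 39, so q' = 306.
Then pb = 117.5 − 0.25·306 = 41 and ps = 46 + (1/9)·306 = 80.
Government outlay = subsidy × quantity = 39 × 306 = 11934.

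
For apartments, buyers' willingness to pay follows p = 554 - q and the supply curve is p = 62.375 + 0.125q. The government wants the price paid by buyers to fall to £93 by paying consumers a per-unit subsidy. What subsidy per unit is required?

Required subsidy s = £27 per unit

At a buyer price of 93, quantity demanded is 554 − 1·93 = 461.
Sellers supply 461 only when they receive ps = 62.375 + 0.125·461 = 120.
s = ps − pb = 120 − 93 = 27.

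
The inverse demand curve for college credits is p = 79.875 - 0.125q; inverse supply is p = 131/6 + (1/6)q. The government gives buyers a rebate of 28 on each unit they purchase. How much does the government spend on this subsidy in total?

Government cost = 8260

Pre-subsidy: 79.875 - 0.125q = 131/6 + (1/6)q gives q* = 199 and p* = 55.
With the rebate, buyers effectively pay pb = ps − 28, where ps is the price sellers receive.
On the curves, pb = 79.875 - 0.125q and ps = 131/6 + (1/6)q; the wedge ps − pb = 28 gives 131/6 + (1/6)q − (79.875 - 0.125q) = 28, so q' = 295.
Then pb = 79.875 − 0.125·295 = 43 and ps = 131/6 + (1/6)·295 = 71.
Government outlay = subsidy × quantity = 28 × 295 = 8260.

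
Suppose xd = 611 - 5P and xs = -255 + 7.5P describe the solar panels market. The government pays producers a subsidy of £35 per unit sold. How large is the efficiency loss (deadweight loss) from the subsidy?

Pre-subsidy: 611 - 5P = -255 + 7.5P gives P* = 69.28, x* = 264.6.
With the subsidy, sellers receive Ps = Pb + 35 for each unit, where Pb is the price buyers pay.
Supply in terms of Pb becomes xs = -255 + 7.5(Pb + 35) = 7.5 + 7.5Pb. Setting this equal to demand: 611 - 5Pb = 7.5 + 7.5Pb, so Pb = 48.28.
Sellers receive Ps = 48.28 + 35 = 83.28; x' = 611 − 5·48.28 = 369.6.
The subsidy expands output by 369.6 − 264.6 = 105 past the efficient level; on those units the gap between marginal cost and willingness to pay runs from 0 up to 35.
DWL = ½ × 35 × 105 = 1837.5.

Deadweight loss = £1837.5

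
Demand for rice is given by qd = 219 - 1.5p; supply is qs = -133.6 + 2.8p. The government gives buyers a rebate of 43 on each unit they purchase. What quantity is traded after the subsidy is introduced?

Pre-subsidy: 219 - 1.5p = -133.6 + 2.8p gives p* = 82, q* = 96.
With the rebate, buyers effectively pay pb = ps − 43, where ps is the price sellers receive.
Demand in terms of ps becomes qd = 219 − 1.5(ps − 43) = 283.5 - 1.5ps. Setting this equal to supply: 283.5 - 1.5ps = -133.6 + 2.8ps, so ps = 97.
Buyers pay pb = 97 − 43 = 54; q' = -133.6 + 2.8·97 = 138.

q' = 138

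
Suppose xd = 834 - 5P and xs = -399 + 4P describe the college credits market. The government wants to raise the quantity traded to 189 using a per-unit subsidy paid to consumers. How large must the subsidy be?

Required subsidy s = 18 per unit

At x = 189, invert demand for the buyer price: Pb = (834 − 189)/5 = 129; invert supply for the seller price: Ps = (189 − (-399))/4 = 147.
The subsidy must fill the gap: s = Ps − Pb = 147 − 129 = 18.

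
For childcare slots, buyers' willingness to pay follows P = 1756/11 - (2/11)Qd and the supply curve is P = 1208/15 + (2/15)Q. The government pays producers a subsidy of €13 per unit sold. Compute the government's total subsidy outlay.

Pre-subsidy: 1756/11 - (2/11)Q = 1208/15 + (2/15)Q gives Q* = 251 and P* = 114.
With the subsidy, sellers receive Ps = Pb + 13 for each unit, where Pb is the price buyers pay.
On the curves, Pb = 1756/11 - (2/11)Q and Ps = 1208/15 + (2/15)Q; the wedge Ps − Pb = 13 gives 1208/15 + (2/15)Q − (1756/11 - (2/11)Q) = 13, so Q' = 292.25.
Then Pb = 1756/11 − (2/11)·292.25 = 106.5 and Ps = 1208/15 + (2/15)·292.25 = 119.5.
Government outlay = subsidy × quantity = 13 × 292.25 = 3799.25.

Government cost = €3799.25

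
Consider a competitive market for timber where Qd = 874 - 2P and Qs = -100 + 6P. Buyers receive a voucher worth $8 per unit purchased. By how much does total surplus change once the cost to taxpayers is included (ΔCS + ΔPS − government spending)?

Net change in total surplus = -$48

Pre-subsidy: 874 - 2P = -100 + 6P gives P* = 121.75, Q* = 630.5.
With the rebate, buyers effectively pay Pb = Ps − 8, where Ps is the price sellers receive.
Demand in terms of Ps becomes Qd = 874 − 2(Ps − 8) = 890 - 2Ps. Setting this equal to supply: 890 - 2Ps = -100 + 6Ps, so Ps = 123.75.
Buyers pay Pb = 123.75 − 8 = 115.75; Q' = -100 + 6·123.75 = 642.5.
ΔCS = ½(630.5 + 642.5)(121.75 − 115.75) = 3819; ΔPS = ½(630.5 + 642.5)(123.75 − 121.75) = 1273.
Government spending = 8 × 642.5 = 5140.
Net change = 3819 + 1273 − 5140 = -48. The loss equals the DWL triangle ½·8·12.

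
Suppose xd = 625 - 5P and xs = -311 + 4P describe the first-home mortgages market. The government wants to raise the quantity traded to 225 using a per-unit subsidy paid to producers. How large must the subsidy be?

Required subsidy s = 54 per unit

At x = 225, invert demand for the buyer price: Pb = (625 − 225)/5 = 80; invert supply for the seller price: Ps = (225 − (-311))/4 = 134.
The subsidy must fill the gap: s = Ps − Pb = 134 − 80 = 54.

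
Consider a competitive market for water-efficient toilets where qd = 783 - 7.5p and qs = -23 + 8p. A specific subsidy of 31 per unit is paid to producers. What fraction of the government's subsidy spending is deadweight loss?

Pre-subsidy: 783 - 7.5p = -23 + 8p gives p* = 52, q* = 393.
With the subsidy, sellers receive ps = pb + 31 for each unit, where pb is the price buyers pay.
Supply in terms of pb becomes qs = -23 + 8(pb + 31) = 225 + 8pb. Setting this equal to demand: 783 - 7.5pb = 225 + 8pb, so pb = 36.
Sellers receive ps = 36 + 31 = 67; q' = 783 − 7.5·36 = 513.
ΔCS = ½(393 + 513)(52 − 36) = 7248; ΔPS = ½(393 + 513)(67 − 52) = 6795.
Government spending = 31 × 513 = 15903.
DWL = ½ × 31 × (513 − 393) = 1860; fraction = 1860 / 15903 = 20/171.

DWL / government spending = 20/171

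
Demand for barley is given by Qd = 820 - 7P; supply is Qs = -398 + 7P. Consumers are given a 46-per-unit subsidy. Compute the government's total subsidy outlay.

Pre-subsidy: 820 - 7P = -398 + 7P gives P* = 87, Q* = 211.
With the rebate, buyers effectively pay Pb = Ps − 46, where Ps is the price sellers receive.
Demand in terms of Ps becomes Qd = 820 − 7(Ps − 46) = 1142 - 7Ps. Setting this equal to supply: 1142 - 7Ps = -398 + 7Ps, so Ps = 110.
Buyers pay Pb = 110 − 46 = 64; Q' = -398 + 7·110 = 372.
Government outlay = subsidy × quantity = 46 × 372 = 17112.

Government cost = 17112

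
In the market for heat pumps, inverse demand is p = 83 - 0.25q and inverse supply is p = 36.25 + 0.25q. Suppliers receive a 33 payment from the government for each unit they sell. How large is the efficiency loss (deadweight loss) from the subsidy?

Pre-subsidy: 83 - 0.25q = 36.25 + 0.25q gives q* = 93.5 and p* = 59.625.
With the subsidy, sellers receive ps = pb + 33 for each unit, where pb is the price buyers pay.
On the curves, pb = 83 - 0.25q and ps = 36.25 + 0.25q; the wedge ps − pb = 33 gives 36.25 + 0.25q − (83 - 0.25q) = 33, so q' = 159.5.
Then pb = 83 − 0.25·159.5 = 43.125 and ps = 36.25 + 0.25·159.5 = 76.125.
The subsidy expands output by 159.5 − 93.5 = 66 past the efficient level; on those units the gap between marginal cost and willingness to pay runs from 0 up to 33.
DWL = ½ × 33 × 66 = 1089.

Deadweight loss = 1089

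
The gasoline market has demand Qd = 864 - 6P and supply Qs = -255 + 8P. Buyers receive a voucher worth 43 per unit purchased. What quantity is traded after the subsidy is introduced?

Q' = 3723/7

Pre-subsidy: 864 - 6P = -255 + 8P gives P* = 1119/14, Q* = 2691/7.
With the rebate, buyers effectively pay Pb = Ps − 43, where Ps is the price sellers receive.
Demand in terms of Ps becomes Qd = 864 − 6(Ps − 43) = 1122 - 6Ps. Setting this equal to supply: 1122 - 6Ps = -255 + 8Ps, so Ps = 1377/14.
Buyers pay Pb = 1377/14 − 43 = 775/14; Q' = -255 + 8·(1377/14) = 3723/7.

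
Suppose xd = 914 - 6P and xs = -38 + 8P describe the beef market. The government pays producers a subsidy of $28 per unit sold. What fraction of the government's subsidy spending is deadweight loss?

DWL / government spending = 24/301

Pre-subsidy: 914 - 6P = -38 + 8P gives P* = 68, x* = 506.
With the subsidy, sellers receive Ps = Pb + 28 for each unit, where Pb is the price buyers pay.
Supply in terms of Pb becomes xs = -38 + 8(Pb + 28) = 186 + 8Pb. Setting this equal to demand: 914 - 6Pb = 186 + 8Pb, so Pb = 52.
Sellers receive Ps = 52 + 28 = 80; x' = 914 − 6·52 = 602.
ΔCS = ½(506 + 602)(68 − 52) = 8864; ΔPS = ½(506 + 602)(80 − 68) = 6648.
Government spending = 28 × 602 = 16856.
DWL = ½ × 28 × (602 − 506) = 1344; fraction = 1344 / 16856 = 24/301.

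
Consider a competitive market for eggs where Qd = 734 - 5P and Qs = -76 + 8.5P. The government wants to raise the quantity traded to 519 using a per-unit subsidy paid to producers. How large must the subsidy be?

At Q = 519, invert demand for the buyer price: Pb = (734 − 519)/5 = 43; invert supply for the seller price: Ps = (519 − (-76))/8.5 = 70.
The subsidy must fill the gap: s = Ps − Pb = 70 − 43 = 27.

Required subsidy s = 27 per unit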